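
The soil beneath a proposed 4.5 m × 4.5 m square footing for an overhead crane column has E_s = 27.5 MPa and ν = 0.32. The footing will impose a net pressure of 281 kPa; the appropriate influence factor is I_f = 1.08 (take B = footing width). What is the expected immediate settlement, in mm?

S_e ≈ 44.6 mm

Immediate (elastic) settlement: S_e = q·B·(1−ν²)/E_s · I_f.
E_s = 27.5 MPa = 27500 kPa.
S_e = 281 × 4.5 × (1 − 0.32²) / 27500 × 1.08
    = 281 × 4.5 × 0.8976 / 27500 × 1.08
    = 0.04458 m = 44.58 mm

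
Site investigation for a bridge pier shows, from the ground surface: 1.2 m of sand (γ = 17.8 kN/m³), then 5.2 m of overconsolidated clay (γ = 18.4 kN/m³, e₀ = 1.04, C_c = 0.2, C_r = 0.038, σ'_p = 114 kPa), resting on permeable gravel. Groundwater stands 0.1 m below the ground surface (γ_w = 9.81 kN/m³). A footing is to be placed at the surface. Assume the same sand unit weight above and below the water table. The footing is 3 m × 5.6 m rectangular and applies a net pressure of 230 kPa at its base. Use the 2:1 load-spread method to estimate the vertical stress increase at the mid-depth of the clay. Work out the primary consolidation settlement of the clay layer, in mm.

Mid-depth of clay below the ground surface: z = 1.2 + 5.2/2 = 3.8 m.
Total vertical stress at mid-clay: σ_v = 17.8×1.2 + 18.4×2.6 = 69.2 kPa.
Pore pressure: u = 9.81×(3.8 − 0.1) = 36.297 kPa.
Initial effective stress: σ'_0 = σ_v − u = 69.2 − 36.297 = 32.903 kPa.
Stress increase at mid-clay by the 2:1 spreading method:
Δσ = qBL/((B+z)(L+z)) = 230×3×5.6/((3+3.8)(5.6+3.8)) = 60.451 kPa
Final effective stress: σ'_f = 32.903 + 60.451 = 93.354 kPa.
σ'_f = 93.354 ≤ σ'_p = 114 kPa, so the clay remains overconsolidated and only the recompression index applies:
S_c = C_r·H/(1+e₀)·log₁₀(σ'_f/σ'_0) = 0.038×5.2/2.04×log₁₀(93.354/32.903)
    = 0.096862 × 0.4529 = 0.04387 m

S_c ≈ 43.9 mm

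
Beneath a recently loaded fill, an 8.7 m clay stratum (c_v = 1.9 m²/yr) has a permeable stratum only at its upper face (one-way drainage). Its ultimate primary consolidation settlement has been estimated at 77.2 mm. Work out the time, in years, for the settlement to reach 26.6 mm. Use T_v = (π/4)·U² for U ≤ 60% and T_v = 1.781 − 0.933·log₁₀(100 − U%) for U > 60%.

Drainage path length: H_d = H = 8.7 m (single drainage).
U = S(t)/S_ult = 26.6/77.2 = 0.3446.
U ≤ 60%: T_v = (π/4)·U² = (π/4)×0.34456² = 0.093243.
t = T_v·H_d²/c_v = 0.093243×8.7²/1.9 = 3.715 years.

t ≈ 3.71 years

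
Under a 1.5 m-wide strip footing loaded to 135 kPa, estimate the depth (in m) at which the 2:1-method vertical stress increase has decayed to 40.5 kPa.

z ≈ 3.5 m

2:1 spreading — at depth z the loaded area has grown by z in each plan dimension:
qB/(B+z) = Δσ_z ⇒ z = qB/Δσ_z − B = 135×1.5/40.5 − 1.5 = 3.5 m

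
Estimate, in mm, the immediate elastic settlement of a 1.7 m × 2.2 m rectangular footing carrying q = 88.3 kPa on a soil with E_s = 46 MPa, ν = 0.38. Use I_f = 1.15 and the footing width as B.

Immediate (elastic) settlement: S_e = q·B·(1−ν²)/E_s · I_f.
E_s = 46 MPa = 46000 kPa.
S_e = 88.3 × 1.7 × (1 − 0.38²) / 46000 × 1.15
    = 88.3 × 1.7 × 0.8556 / 46000 × 1.15
    = 0.003211 m = 3.211 mm

S_e ≈ 3.21 mm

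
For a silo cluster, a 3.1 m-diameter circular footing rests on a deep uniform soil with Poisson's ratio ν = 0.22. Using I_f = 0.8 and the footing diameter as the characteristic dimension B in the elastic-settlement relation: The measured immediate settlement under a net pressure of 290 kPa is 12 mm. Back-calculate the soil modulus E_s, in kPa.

S_e = q·B·(1−ν²)/E_s · I_f  ⇒  E_s = q·B·(1−ν²)·I_f / S_e.
E_s = 290 × 3.1 × 0.9516 × 0.8 / 0.012 = 57030 kPa

E_s ≈ 57000 kPa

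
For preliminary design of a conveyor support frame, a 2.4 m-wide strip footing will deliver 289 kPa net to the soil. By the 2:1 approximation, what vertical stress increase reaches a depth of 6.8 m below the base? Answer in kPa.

Δσ_z ≈ 75.4 kPa

By the 2:1 method the load spreads at 1 horizontal : 2 vertical, so at depth z the loaded area has grown by z in each plan dimension:
Δσ = qB/(B+z) = 289×2.4/(2.4+6.8) = 75.391 kPa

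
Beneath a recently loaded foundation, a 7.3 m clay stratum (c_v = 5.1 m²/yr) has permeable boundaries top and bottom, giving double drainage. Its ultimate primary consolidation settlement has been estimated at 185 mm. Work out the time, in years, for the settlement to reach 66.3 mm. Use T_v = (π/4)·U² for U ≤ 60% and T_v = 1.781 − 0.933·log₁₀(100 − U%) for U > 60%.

Drainage path length: H_d = H/2 = 3.65 m (double drainage).
U = S(t)/S_ult = 66.3/185 = 0.3584.
U ≤ 60%: T_v = (π/4)·U² = (π/4)×0.35838² = 0.10087.
t = T_v·H_d²/c_v = 0.10087×3.65²/5.1 = 0.2635 years.

t ≈ 0.263 years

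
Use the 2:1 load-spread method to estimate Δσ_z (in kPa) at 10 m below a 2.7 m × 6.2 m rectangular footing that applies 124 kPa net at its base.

Δσ_z ≈ 10.1 kPa

By the 2:1 method the load spreads at 1 horizontal : 2 vertical, so at depth z the loaded area has grown by z in each plan dimension:
Δσ = qBL/((B+z)(L+z)) = 124×2.7×6.2/((2.7+10)(6.2+10)) = 10.089 kPa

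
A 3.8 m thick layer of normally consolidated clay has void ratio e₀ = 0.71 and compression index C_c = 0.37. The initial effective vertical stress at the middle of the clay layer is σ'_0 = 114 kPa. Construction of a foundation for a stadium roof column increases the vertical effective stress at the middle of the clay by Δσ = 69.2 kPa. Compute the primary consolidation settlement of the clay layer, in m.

Final effective stress: σ'_f = σ'_0 + Δσ = 114 + 69.2 = 183.2 kPa.
Normally consolidated clay, so the full stress increment lies on the virgin compression line:
S_c = C_c·H/(1+e₀)·log₁₀(σ'_f/σ'_0) = 0.37×3.8/(1+0.71)×log₁₀(183.2/114)
    = 0.82222 × 0.20602 = 0.1694 m

S_c ≈ 0.169 m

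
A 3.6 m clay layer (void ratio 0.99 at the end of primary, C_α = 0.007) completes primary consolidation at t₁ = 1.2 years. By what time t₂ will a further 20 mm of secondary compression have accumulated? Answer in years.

t₂ ≈ 45.6 years

S_s = C_α·H/(1+e_p)·log₁₀(t₂/t₁) ⇒ log₁₀(t₂/t₁) = S_s·(1+e_p)/(C_α·H).
log₁₀(t₂/t₁) = 0.02 × (1+0.99) / (0.007×3.6) = 1.579
t₂ = t₁ × 10^1.579 = 1.2 × 37.96 = 45.56 years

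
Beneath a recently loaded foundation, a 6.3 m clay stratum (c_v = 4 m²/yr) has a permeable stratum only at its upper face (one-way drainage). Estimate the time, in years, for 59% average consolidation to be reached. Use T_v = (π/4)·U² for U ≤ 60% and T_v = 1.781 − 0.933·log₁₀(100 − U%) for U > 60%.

Drainage path length: H_d = H = 6.3 m (single drainage).
U ≤ 60%: T_v = (π/4)·U² = (π/4)×0.59² = 0.2734.
t = T_v·H_d²/c_v = 0.2734×6.3²/4 = 2.713 years.

t ≈ 2.71 years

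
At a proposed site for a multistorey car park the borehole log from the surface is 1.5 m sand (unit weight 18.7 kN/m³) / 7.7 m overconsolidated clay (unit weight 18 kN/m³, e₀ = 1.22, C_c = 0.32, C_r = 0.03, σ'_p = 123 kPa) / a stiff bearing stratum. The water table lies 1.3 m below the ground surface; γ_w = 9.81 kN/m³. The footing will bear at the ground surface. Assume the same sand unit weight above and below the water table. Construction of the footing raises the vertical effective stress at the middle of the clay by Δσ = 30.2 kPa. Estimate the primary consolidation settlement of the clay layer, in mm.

Mid-depth of clay below the ground surface: z = 1.5 + 7.7/2 = 5.35 m.
Total vertical stress at mid-clay: σ_v = 18.7×1.5 + 18×3.85 = 97.35 kPa.
Pore pressure: u = 9.81×(5.35 − 1.3) = 39.73 kPa.
Initial effective stress: σ'_0 = σ_v − u = 97.35 − 39.73 = 57.62 kPa.
Final effective stress: σ'_f = 57.62 + 30.2 = 87.82 kPa.
σ'_f = 87.82 ≤ σ'_p = 123 kPa, so the clay remains overconsolidated and only the recompression index applies:
S_c = C_r·H/(1+e₀)·log₁₀(σ'_f/σ'_0) = 0.03×7.7/2.22×log₁₀(87.82/57.62)
    = 0.10405 × 0.18302 = 0.01904 m

S_c ≈ 19 mm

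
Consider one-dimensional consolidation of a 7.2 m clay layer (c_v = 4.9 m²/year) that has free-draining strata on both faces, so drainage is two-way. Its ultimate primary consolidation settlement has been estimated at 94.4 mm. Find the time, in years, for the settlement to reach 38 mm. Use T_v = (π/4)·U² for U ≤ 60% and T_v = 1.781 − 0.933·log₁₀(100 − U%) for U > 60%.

Drainage path length: H_d = H/2 = 3.6 m (double drainage).
U = S(t)/S_ult = 38/94.4 = 0.4025.
U ≤ 60%: T_v = (π/4)·U² = (π/4)×0.40254² = 0.12727.
t = T_v·H_d²/c_v = 0.12727×3.6²/4.9 = 0.3366 years.

t ≈ 0.337 years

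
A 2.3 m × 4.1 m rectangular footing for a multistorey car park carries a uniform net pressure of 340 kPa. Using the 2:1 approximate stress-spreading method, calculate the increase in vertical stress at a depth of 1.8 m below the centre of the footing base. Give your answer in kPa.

By the 2:1 method the load spreads at 1 horizontal : 2 vertical, so at depth z the loaded area has grown by z in each plan dimension:
Δσ = qBL/((B+z)(L+z)) = 340×2.3×4.1/((2.3+1.8)(4.1+1.8)) = 132.54 kPa

Δσ_z ≈ 133 kPa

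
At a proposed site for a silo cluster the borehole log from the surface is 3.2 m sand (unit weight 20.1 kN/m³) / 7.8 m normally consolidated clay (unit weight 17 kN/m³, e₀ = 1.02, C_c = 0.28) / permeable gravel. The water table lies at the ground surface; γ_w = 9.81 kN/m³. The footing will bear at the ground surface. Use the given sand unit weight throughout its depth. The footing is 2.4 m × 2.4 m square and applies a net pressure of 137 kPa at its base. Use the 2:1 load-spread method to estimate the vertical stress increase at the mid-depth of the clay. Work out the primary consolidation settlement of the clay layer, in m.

S_c ≈ 0.0629 m

Mid-depth of clay below the ground surface: z = 3.2 + 7.8/2 = 7.1 m.
Total vertical stress at mid-clay: σ_v = 20.1×3.2 + 17×3.9 = 130.62 kPa.
Pore pressure: u = 9.81×(7.1 − 0) = 69.651 kPa.
Initial effective stress: σ'_0 = σ_v − u = 130.62 − 69.651 = 60.969 kPa.
Stress increase at mid-clay by the 2:1 spreading method:
Δσ = qBL/((B+z)(L+z)) = 137×2.4×2.4/((2.4+7.1)(2.4+7.1)) = 8.7437 kPa
Final effective stress: σ'_f = σ'_0 + Δσ = 60.969 + 8.7437 = 69.713 kPa.
Normally consolidated clay, so the full stress increment lies on the virgin compression line:
S_c = C_c·H/(1+e₀)·log₁₀(σ'_f/σ'_0) = 0.28×7.8/(1+1.02)×log₁₀(69.713/60.969)
    = 1.0812 × 0.058205 = 0.06293 m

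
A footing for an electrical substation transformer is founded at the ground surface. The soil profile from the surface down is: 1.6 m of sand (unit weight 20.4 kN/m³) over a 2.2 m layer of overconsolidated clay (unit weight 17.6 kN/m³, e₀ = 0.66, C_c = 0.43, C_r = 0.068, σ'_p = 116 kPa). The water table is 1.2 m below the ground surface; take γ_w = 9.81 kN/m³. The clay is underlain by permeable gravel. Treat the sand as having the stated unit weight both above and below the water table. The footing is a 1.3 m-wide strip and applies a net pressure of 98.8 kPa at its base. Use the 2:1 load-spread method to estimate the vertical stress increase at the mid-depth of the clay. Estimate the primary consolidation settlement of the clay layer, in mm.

Mid-depth of clay below the ground surface: z = 1.6 + 2.2/2 = 2.7 m.
Total vertical stress at mid-clay: σ_v = 20.4×1.6 + 17.6×1.1 = 52 kPa.
Pore pressure: u = 9.81×(2.7 − 1.2) = 14.715 kPa.
Initial effective stress: σ'_0 = σ_v − u = 52 − 14.715 = 37.285 kPa.
Stress increase at mid-clay by the 2:1 spreading method:
Δσ = qB/(B+z) = 98.8×1.3/(1.3+2.7) = 32.11 kPa
Final effective stress: σ'_f = 37.285 + 32.11 = 69.395 kPa.
σ'_f = 69.395 ≤ σ'_p = 116 kPa, so the clay remains overconsolidated and only the recompression index applies:
S_c = C_r·H/(1+e₀)·log₁₀(σ'_f/σ'_0) = 0.068×2.2/1.66×log₁₀(69.395/37.285)
    = 0.09012 × 0.26979 = 0.02431 m

S_c ≈ 24.3 mm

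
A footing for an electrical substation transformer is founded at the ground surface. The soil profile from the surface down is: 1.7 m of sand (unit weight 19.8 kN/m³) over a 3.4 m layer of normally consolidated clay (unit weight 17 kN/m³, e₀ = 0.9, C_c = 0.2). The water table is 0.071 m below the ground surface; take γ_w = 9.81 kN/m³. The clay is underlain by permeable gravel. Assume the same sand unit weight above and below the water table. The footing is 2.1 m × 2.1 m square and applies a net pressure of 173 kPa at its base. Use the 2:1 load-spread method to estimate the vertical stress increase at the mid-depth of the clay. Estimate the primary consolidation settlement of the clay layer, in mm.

Mid-depth of clay below the ground surface: z = 1.7 + 3.4/2 = 3.4 m.
Total vertical stress at mid-clay: σ_v = 19.8×1.7 + 17×1.7 = 62.56 kPa.
Pore pressure: u = 9.81×(3.4 − 0.071) = 32.657 kPa.
Initial effective stress: σ'_0 = σ_v − u = 62.56 − 32.657 = 29.903 kPa.
Stress increase at mid-clay by the 2:1 spreading method:
Δσ = qBL/((B+z)(L+z)) = 173×2.1×2.1/((2.1+3.4)(2.1+3.4)) = 25.221 kPa
Final effective stress: σ'_f = σ'_0 + Δσ = 29.903 + 25.221 = 55.124 kPa.
Normally consolidated clay, so the full stress increment lies on the virgin compression line:
S_c = C_c·H/(1+e₀)·log₁₀(σ'_f/σ'_0) = 0.2×3.4/(1+0.9)×log₁₀(55.124/29.903)
    = 0.35789 × 0.26563 = 0.09507 m

S_c ≈ 95.1 mm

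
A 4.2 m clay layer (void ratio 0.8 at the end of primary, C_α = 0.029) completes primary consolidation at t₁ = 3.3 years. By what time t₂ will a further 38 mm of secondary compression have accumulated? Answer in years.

t₂ ≈ 12 years

S_s = C_α·H/(1+e_p)·log₁₀(t₂/t₁) ⇒ log₁₀(t₂/t₁) = S_s·(1+e_p)/(C_α·H).
log₁₀(t₂/t₁) = 0.038 × (1+0.8) / (0.029×4.2) = 0.5616
t₂ = t₁ × 10^0.5616 = 3.3 × 3.644 = 12.03 years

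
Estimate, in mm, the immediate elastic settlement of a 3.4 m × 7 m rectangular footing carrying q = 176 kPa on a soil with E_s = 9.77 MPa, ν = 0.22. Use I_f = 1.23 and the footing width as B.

S_e ≈ 71.7 mm

Immediate (elastic) settlement: S_e = q·B·(1−ν²)/E_s · I_f.
E_s = 9.77 MPa = 9770 kPa.
S_e = 176 × 3.4 × (1 − 0.22²) / 9770 × 1.23
    = 176 × 3.4 × 0.9516 / 9770 × 1.23
    = 0.07169 m = 71.69 mm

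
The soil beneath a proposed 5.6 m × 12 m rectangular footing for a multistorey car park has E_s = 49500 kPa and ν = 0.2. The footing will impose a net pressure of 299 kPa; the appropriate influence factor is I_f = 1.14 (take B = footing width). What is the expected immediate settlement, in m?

Immediate (elastic) settlement: S_e = q·B·(1−ν²)/E_s · I_f.
S_e = 299 × 5.6 × (1 − 0.2²) / 49500 × 1.14
    = 299 × 5.6 × 0.96 / 49500 × 1.14
    = 0.03702 m

S_e ≈ 0.037 m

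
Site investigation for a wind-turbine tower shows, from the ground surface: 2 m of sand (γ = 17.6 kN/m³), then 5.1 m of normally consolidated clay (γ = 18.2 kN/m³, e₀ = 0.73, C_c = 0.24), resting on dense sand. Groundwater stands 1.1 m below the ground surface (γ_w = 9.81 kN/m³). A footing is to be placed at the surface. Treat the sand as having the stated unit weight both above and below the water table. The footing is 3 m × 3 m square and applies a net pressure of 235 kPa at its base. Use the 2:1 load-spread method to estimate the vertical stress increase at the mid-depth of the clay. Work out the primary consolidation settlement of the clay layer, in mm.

S_c ≈ 177 mm

Mid-depth of clay below the ground surface: z = 2 + 5.1/2 = 4.55 m.
Total vertical stress at mid-clay: σ_v = 17.6×2 + 18.2×2.55 = 81.61 kPa.
Pore pressure: u = 9.81×(4.55 − 1.1) = 33.845 kPa.
Initial effective stress: σ'_0 = σ_v − u = 81.61 − 33.845 = 47.765 kPa.
Stress increase at mid-clay by the 2:1 spreading method:
Δσ = qBL/((B+z)(L+z)) = 235×3×3/((3+4.55)(3+4.55)) = 37.104 kPa
Final effective stress: σ'_f = σ'_0 + Δσ = 47.765 + 37.104 = 84.869 kPa.
Normally consolidated clay, so the full stress increment lies on the virgin compression line:
S_c = C_c·H/(1+e₀)·log₁₀(σ'_f/σ'_0) = 0.24×5.1/(1+0.73)×log₁₀(84.869/47.765)
    = 0.70751 × 0.24964 = 0.1766 m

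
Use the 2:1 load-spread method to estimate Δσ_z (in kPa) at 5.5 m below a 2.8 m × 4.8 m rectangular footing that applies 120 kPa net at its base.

By the 2:1 method the load spreads at 1 horizontal : 2 vertical, so at depth z the loaded area has grown by z in each plan dimension:
Δσ = qBL/((B+z)(L+z)) = 120×2.8×4.8/((2.8+5.5)(4.8+5.5)) = 18.865 kPa

Δσ_z ≈ 18.9 kPa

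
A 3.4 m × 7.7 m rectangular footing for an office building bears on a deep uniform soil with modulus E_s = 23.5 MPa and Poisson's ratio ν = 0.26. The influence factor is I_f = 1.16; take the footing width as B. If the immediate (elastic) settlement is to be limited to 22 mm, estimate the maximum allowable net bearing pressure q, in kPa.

E_s = 23.5 MPa = 23500 kPa.
S_e = q·B·(1−ν²)/E_s · I_f  ⇒  q = S_e·E_s / (B·(1−ν²)·I_f).
q = 0.022 × 23500 / (3.4 × 0.9324 × 1.16) = 140.6 kPa

q ≈ 141 kPa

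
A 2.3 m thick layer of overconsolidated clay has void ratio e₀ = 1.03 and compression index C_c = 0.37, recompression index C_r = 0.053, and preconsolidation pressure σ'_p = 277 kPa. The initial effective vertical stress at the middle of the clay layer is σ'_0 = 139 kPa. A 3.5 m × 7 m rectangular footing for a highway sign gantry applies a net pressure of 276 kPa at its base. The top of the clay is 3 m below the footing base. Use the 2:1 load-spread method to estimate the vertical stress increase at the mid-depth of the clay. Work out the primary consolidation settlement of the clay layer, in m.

Mid-depth of clay below the footing base: z = 3 + 2.3/2 = 4.15 m.
Stress increase at mid-clay by the 2:1 spreading method:
Δσ = qBL/((B+z)(L+z)) = 276×3.5×7/((3.5+4.15)(7+4.15)) = 79.275 kPa
Final effective stress: σ'_f = 139 + 79.275 = 218.28 kPa.
σ'_f = 218.28 ≤ σ'_p = 277 kPa, so the clay remains overconsolidated and only the recompression index applies:
S_c = C_r·H/(1+e₀)·log₁₀(σ'_f/σ'_0) = 0.053×2.3/2.03×log₁₀(218.28/139)
    = 0.060049 × 0.196 = 0.01177 m

S_c ≈ 0.0118 m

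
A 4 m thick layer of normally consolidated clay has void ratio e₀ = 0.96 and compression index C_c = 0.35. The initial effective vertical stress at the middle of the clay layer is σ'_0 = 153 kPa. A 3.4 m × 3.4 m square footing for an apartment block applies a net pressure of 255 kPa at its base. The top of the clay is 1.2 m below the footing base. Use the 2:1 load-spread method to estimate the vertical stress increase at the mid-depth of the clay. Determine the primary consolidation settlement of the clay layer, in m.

S_c ≈ 0.114 m

Mid-depth of clay below the footing base: z = 1.2 + 4/2 = 3.2 m.
Stress increase at mid-clay by the 2:1 spreading method:
Δσ = qBL/((B+z)(L+z)) = 255×3.4×3.4/((3.4+3.2)(3.4+3.2)) = 67.672 kPa
Final effective stress: σ'_f = σ'_0 + Δσ = 153 + 67.672 = 220.67 kPa.
Normally consolidated clay, so the full stress increment lies on the virgin compression line:
S_c = C_c·H/(1+e₀)·log₁₀(σ'_f/σ'_0) = 0.35×4/(1+0.96)×log₁₀(220.67/153)
    = 0.71429 × 0.15905 = 0.1136 m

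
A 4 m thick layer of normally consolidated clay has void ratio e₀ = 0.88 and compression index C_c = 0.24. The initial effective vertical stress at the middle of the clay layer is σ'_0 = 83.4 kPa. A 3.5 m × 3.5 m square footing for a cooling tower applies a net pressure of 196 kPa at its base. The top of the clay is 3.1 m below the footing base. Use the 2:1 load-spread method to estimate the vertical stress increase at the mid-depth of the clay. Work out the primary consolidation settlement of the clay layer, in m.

S_c ≈ 0.0729 m

Mid-depth of clay below the footing base: z = 3.1 + 4/2 = 5.1 m.
Stress increase at mid-clay by the 2:1 spreading method:
Δσ = qBL/((B+z)(L+z)) = 196×3.5×3.5/((3.5+5.1)(3.5+5.1)) = 32.463 kPa
Final effective stress: σ'_f = σ'_0 + Δσ = 83.4 + 32.463 = 115.86 kPa.
Normally consolidated clay, so the full stress increment lies on the virgin compression line:
S_c = C_c·H/(1+e₀)·log₁₀(σ'_f/σ'_0) = 0.24×4/(1+0.88)×log₁₀(115.86/83.4)
    = 0.51064 × 0.14277 = 0.0729 m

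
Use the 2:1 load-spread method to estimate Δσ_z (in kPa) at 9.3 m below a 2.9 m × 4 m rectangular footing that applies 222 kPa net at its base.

By the 2:1 method the load spreads at 1 horizontal : 2 vertical, so at depth z the loaded area has grown by z in each plan dimension:
Δσ = qBL/((B+z)(L+z)) = 222×2.9×4/((2.9+9.3)(4+9.3)) = 15.871 kPa

Δσ_z ≈ 15.9 kPa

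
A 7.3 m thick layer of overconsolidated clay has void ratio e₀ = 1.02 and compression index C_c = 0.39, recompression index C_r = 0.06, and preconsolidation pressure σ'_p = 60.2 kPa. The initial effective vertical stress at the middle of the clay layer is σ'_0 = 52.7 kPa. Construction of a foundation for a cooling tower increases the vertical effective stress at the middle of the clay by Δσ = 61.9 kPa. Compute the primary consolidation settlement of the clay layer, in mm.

Final effective stress: σ'_f = 52.7 + 61.9 = 114.6 kPa.
σ'_f = 114.6 > σ'_p = 60.2 kPa, so the stress path crosses the preconsolidation pressure — recompression up to σ'_p, then virgin compression beyond:
S_c = H/(1+e₀)·[C_r·log₁₀(σ'_p/σ'_0) + C_c·log₁₀(σ'_f/σ'_p)]
    = 7.3/2.02 × [0.06×log₁₀(60.2/52.7) + 0.39×log₁₀(114.6/60.2)]
    = 3.6139 × [0.0034672 + 0.10904] = 0.4066 m

S_c ≈ 407 mm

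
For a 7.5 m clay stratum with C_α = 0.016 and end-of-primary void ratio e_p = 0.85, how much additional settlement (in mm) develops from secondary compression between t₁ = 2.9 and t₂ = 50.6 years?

S_s ≈ 80.5 mm

Secondary compression: S_s = C_α·H/(1+e_p)·log₁₀(t₂/t₁)
S_s = 0.016×7.5/(1+0.85)×log₁₀(50.6/2.9)
    = 0.06486 × 1.242 = 0.08055 m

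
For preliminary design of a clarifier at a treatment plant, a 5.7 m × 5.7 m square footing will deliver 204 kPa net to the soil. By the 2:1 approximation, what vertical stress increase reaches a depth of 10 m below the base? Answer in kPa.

By the 2:1 method the load spreads at 1 horizontal : 2 vertical, so at depth z the loaded area has grown by z in each plan dimension:
Δσ = qBL/((B+z)(L+z)) = 204×5.7×5.7/((5.7+10)(5.7+10)) = 26.889 kPa

Δσ_z ≈ 26.9 kPa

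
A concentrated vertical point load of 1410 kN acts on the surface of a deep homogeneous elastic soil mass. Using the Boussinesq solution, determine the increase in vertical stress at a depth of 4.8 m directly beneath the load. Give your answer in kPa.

Δσ_z ≈ 29.2 kPa

Boussinesq vertical stress below a point load on an elastic half-space:
Δσ_z = 3P/(2πz²) · [1 + (r/z)²]^(−5/2)
r/z = 0/4.8 = 0; [1+(r/z)²]^(−5/2) = 1.
Δσ_z = 3×1410/(2π×4.8²) × 1 = 29.22 × 1 = 29.22 kPa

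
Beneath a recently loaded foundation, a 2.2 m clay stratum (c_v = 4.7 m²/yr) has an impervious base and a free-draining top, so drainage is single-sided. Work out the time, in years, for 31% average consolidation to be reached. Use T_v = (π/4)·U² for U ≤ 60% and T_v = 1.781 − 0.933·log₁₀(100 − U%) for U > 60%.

t ≈ 0.0777 years

Drainage path length: H_d = H = 2.2 m (single drainage).
U ≤ 60%: T_v = (π/4)·U² = (π/4)×0.31² = 0.075477.
t = T_v·H_d²/c_v = 0.075477×2.2²/4.7 = 0.07773 years.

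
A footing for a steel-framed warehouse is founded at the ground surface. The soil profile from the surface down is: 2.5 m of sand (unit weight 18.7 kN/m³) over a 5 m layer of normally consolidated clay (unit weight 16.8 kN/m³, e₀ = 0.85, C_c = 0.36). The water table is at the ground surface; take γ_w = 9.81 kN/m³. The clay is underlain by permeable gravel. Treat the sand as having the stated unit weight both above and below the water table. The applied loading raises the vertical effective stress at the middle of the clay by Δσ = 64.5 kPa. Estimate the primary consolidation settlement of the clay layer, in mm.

S_c ≈ 408 mm

Mid-depth of clay below the ground surface: z = 2.5 + 5/2 = 5 m.
Total vertical stress at mid-clay: σ_v = 18.7×2.5 + 16.8×2.5 = 88.75 kPa.
Pore pressure: u = 9.81×(5 − 0) = 49.05 kPa.
Initial effective stress: σ'_0 = σ_v − u = 88.75 − 49.05 = 39.7 kPa.
Final effective stress: σ'_f = σ'_0 + Δσ = 39.7 + 64.5 = 104.2 kPa.
Normally consolidated clay, so the full stress increment lies on the virgin compression line:
S_c = C_c·H/(1+e₀)·log₁₀(σ'_f/σ'_0) = 0.36×5/(1+0.85)×log₁₀(104.2/39.7)
    = 0.97297 × 0.41908 = 0.4078 m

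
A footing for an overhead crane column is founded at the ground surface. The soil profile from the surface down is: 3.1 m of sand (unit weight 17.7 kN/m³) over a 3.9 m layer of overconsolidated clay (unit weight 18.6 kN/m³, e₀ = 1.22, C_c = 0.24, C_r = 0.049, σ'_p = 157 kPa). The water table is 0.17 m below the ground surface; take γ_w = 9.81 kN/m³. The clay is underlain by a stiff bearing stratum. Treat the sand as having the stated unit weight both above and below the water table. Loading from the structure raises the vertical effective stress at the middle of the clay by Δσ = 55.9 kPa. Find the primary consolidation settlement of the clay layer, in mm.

Mid-depth of clay below the ground surface: z = 3.1 + 3.9/2 = 5.05 m.
Total vertical stress at mid-clay: σ_v = 17.7×3.1 + 18.6×1.95 = 91.14 kPa.
Pore pressure: u = 9.81×(5.05 − 0.17) = 47.873 kPa.
Initial effective stress: σ'_0 = σ_v − u = 91.14 − 47.873 = 43.267 kPa.
Final effective stress: σ'_f = 43.267 + 55.9 = 99.167 kPa.
σ'_f = 99.167 ≤ σ'_p = 157 kPa, so the clay remains overconsolidated and only the recompression index applies:
S_c = C_r·H/(1+e₀)·log₁₀(σ'_f/σ'_0) = 0.049×3.9/2.22×log₁₀(99.167/43.267)
    = 0.086083 × 0.36021 = 0.03101 m

S_c ≈ 31 mm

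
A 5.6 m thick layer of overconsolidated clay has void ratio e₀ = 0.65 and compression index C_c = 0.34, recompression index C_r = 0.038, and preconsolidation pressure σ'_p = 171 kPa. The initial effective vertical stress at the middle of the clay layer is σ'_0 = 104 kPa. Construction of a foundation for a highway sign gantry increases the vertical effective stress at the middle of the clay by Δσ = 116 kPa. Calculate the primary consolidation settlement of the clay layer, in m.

Final effective stress: σ'_f = 104 + 116 = 220 kPa.
σ'_f = 220 > σ'_p = 171 kPa, so the stress path crosses the preconsolidation pressure — recompression up to σ'_p, then virgin compression beyond:
S_c = H/(1+e₀)·[C_r·log₁₀(σ'_p/σ'_0) + C_c·log₁₀(σ'_f/σ'_p)]
    = 5.6/1.65 × [0.038×log₁₀(171/104) + 0.34×log₁₀(220/171)]
    = 3.3939 × [0.0082066 + 0.037205] = 0.1541 m

S_c ≈ 0.154 m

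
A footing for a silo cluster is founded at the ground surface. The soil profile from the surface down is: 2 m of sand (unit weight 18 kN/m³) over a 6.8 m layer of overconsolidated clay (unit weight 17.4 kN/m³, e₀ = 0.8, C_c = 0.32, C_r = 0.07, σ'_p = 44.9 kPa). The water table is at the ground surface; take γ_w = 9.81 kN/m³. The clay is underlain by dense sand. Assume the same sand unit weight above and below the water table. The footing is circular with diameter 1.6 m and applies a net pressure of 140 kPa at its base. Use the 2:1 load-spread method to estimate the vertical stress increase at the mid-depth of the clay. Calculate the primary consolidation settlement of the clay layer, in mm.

Mid-depth of clay below the ground surface: z = 2 + 6.8/2 = 5.4 m.
Total vertical stress at mid-clay: σ_v = 18×2 + 17.4×3.4 = 95.16 kPa.
Pore pressure: u = 9.81×(5.4 − 0) = 52.974 kPa.
Initial effective stress: σ'_0 = σ_v − u = 95.16 − 52.974 = 42.186 kPa.
Stress increase at mid-clay by the 2:1 spreading method:
Δσ ≈ qD²/(D+z)² = 140×1.6²/(1.6+5.4)² = 7.3143 kPa
Final effective stress: σ'_f = 42.186 + 7.3143 = 49.5 kPa.
σ'_f = 49.5 > σ'_p = 44.9 kPa, so the stress path crosses the preconsolidation pressure — recompression up to σ'_p, then virgin compression beyond:
S_c = H/(1+e₀)·[C_r·log₁₀(σ'_p/σ'_0) + C_c·log₁₀(σ'_f/σ'_p)]
    = 6.8/1.8 × [0.07×log₁₀(44.9/42.186) + 0.32×log₁₀(49.5/44.9)]
    = 3.7778 × [0.0018955 + 0.013555] = 0.05837 m

S_c ≈ 58.4 mm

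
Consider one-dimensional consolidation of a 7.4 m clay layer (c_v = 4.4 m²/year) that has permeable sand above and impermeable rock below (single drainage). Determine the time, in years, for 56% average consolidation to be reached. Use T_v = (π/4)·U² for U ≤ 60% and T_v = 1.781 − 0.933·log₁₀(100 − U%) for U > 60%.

t ≈ 3.07 years

Drainage path length: H_d = H = 7.4 m (single drainage).
U ≤ 60%: T_v = (π/4)·U² = (π/4)×0.56² = 0.2463.
t = T_v·H_d²/c_v = 0.2463×7.4²/4.4 = 3.065 years.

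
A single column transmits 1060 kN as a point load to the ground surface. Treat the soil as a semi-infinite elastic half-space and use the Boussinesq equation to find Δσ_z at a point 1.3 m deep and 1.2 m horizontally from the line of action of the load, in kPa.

Boussinesq vertical stress below a point load on an elastic half-space:
Δσ_z = 3P/(2πz²) · [1 + (r/z)²]^(−5/2)
r/z = 1.2/1.3 = 0.92308; [1+(r/z)²]^(−5/2) = 0.21422.
Δσ_z = 3×1060/(2π×1.3²) × 0.21422 = 299.47 × 0.21422 = 64.15 kPa

Δσ_z ≈ 64.2 kPa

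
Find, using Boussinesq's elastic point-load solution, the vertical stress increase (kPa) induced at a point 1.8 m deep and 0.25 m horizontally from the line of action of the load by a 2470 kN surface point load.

Boussinesq vertical stress below a point load on an elastic half-space:
Δσ_z = 3P/(2πz²) · [1 + (r/z)²]^(−5/2)
r/z = 0.25/1.8 = 0.13889; [1+(r/z)²]^(−5/2) = 0.95336.
Δσ_z = 3×2470/(2π×1.8²) × 0.95336 = 363.99 × 0.95336 = 347 kPa

Δσ_z ≈ 347 kPa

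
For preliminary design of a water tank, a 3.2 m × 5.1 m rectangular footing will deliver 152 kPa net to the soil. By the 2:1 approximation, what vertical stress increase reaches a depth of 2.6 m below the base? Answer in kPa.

Δσ_z ≈ 55.5 kPa

By the 2:1 method the load spreads at 1 horizontal : 2 vertical, so at depth z the loaded area has grown by z in each plan dimension:
Δσ = qBL/((B+z)(L+z)) = 152×3.2×5.1/((3.2+2.6)(5.1+2.6)) = 55.545 kPa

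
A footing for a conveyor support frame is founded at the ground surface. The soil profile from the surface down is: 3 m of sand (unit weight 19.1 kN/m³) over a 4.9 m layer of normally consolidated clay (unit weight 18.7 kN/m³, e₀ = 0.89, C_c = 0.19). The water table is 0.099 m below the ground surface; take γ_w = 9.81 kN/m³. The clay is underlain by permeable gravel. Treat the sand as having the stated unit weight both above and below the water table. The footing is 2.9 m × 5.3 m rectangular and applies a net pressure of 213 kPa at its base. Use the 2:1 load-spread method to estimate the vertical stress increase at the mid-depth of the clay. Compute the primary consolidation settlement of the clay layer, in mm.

Mid-depth of clay below the ground surface: z = 3 + 4.9/2 = 5.45 m.
Total vertical stress at mid-clay: σ_v = 19.1×3 + 18.7×2.45 = 103.12 kPa.
Pore pressure: u = 9.81×(5.45 − 0.099) = 52.493 kPa.
Initial effective stress: σ'_0 = σ_v − u = 103.12 − 52.493 = 50.627 kPa.
Stress increase at mid-clay by the 2:1 spreading method:
Δσ = qBL/((B+z)(L+z)) = 213×2.9×5.3/((2.9+5.45)(5.3+5.45)) = 36.472 kPa
Final effective stress: σ'_f = σ'_0 + Δσ = 50.627 + 36.472 = 87.099 kPa.
Normally consolidated clay, so the full stress increment lies on the virgin compression line:
S_c = C_c·H/(1+e₀)·log₁₀(σ'_f/σ'_0) = 0.19×4.9/(1+0.89)×log₁₀(87.099/50.627)
    = 0.49259 × 0.23563 = 0.1161 m

S_c ≈ 116 mm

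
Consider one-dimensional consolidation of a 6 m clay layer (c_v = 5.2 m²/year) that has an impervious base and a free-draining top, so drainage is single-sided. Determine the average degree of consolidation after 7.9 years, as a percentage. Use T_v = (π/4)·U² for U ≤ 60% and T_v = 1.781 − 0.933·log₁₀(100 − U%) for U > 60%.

U ≈ 95.1 %

Drainage path length: H_d = H = 6 m (single drainage).
T_v = c_v·t/H_d² = 5.2×7.9/6² = 1.1411.
T_v = 1.1411 corresponds to the U > 60% branch:
U = 1 − 10^((1.781 − T_v)/0.933)/100 = 0.9515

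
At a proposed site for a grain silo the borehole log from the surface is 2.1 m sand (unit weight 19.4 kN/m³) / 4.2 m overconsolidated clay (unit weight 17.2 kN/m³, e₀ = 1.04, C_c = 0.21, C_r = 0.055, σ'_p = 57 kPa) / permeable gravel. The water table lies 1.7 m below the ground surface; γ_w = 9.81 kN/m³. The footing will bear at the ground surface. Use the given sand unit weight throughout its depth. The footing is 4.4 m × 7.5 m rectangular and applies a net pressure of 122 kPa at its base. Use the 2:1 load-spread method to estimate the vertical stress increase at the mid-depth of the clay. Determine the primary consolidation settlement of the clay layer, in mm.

S_c ≈ 94.8 mm

Mid-depth of clay below the ground surface: z = 2.1 + 4.2/2 = 4.2 m.
Total vertical stress at mid-clay: σ_v = 19.4×2.1 + 17.2×2.1 = 76.86 kPa.
Pore pressure: u = 9.81×(4.2 − 1.7) = 24.525 kPa.
Initial effective stress: σ'_0 = σ_v − u = 76.86 − 24.525 = 52.335 kPa.
Stress increase at mid-clay by the 2:1 spreading method:
Δσ = qBL/((B+z)(L+z)) = 122×4.4×7.5/((4.4+4.2)(7.5+4.2)) = 40.012 kPa
Final effective stress: σ'_f = 52.335 + 40.012 = 92.347 kPa.
σ'_f = 92.347 > σ'_p = 57 kPa, so the stress path crosses the preconsolidation pressure — recompression up to σ'_p, then virgin compression beyond:
S_c = H/(1+e₀)·[C_r·log₁₀(σ'_p/σ'_0) + C_c·log₁₀(σ'_f/σ'_p)]
    = 4.2/2.04 × [0.055×log₁₀(57/52.335) + 0.21×log₁₀(92.347/57)]
    = 2.0588 × [0.0020395 + 0.044005] = 0.0948 m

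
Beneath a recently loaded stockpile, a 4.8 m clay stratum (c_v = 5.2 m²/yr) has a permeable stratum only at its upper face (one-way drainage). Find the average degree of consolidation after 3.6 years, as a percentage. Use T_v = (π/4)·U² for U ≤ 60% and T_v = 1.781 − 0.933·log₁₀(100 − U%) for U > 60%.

Drainage path length: H_d = H = 4.8 m (single drainage).
T_v = c_v·t/H_d² = 5.2×3.6/4.8² = 0.8125.
T_v = 0.8125 corresponds to the U > 60% branch:
U = 1 − 10^((1.781 − T_v)/0.933)/100 = 0.8908

U ≈ 89.1 %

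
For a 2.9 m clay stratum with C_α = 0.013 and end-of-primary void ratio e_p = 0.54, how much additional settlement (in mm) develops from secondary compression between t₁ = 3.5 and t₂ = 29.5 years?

Secondary compression: S_s = C_α·H/(1+e_p)·log₁₀(t₂/t₁)
S_s = 0.013×2.9/(1+0.54)×log₁₀(29.5/3.5)
    = 0.02448 × 0.9258 = 0.02266 m

S_s ≈ 22.7 mm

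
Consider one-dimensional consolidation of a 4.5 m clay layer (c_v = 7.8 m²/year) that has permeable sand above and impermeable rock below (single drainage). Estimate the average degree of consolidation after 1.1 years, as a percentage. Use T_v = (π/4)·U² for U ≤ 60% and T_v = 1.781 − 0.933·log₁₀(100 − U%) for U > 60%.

U ≈ 71.5 %

Drainage path length: H_d = H = 4.5 m (single drainage).
T_v = c_v·t/H_d² = 7.8×1.1/4.5² = 0.4237.
T_v = 0.4237 corresponds to the U > 60% branch:
U = 1 − 10^((1.781 − T_v)/0.933)/100 = 0.715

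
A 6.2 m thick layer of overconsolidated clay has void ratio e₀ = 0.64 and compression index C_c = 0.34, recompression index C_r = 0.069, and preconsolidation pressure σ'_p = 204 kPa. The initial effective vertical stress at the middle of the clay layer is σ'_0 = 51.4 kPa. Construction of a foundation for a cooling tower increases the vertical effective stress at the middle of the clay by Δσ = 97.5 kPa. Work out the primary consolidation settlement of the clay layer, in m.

S_c ≈ 0.12 m

Final effective stress: σ'_f = 51.4 + 97.5 = 148.9 kPa.
σ'_f = 148.9 ≤ σ'_p = 204 kPa, so the clay remains overconsolidated and only the recompression index applies:
S_c = C_r·H/(1+e₀)·log₁₀(σ'_f/σ'_0) = 0.069×6.2/1.64×log₁₀(148.9/51.4)
    = 0.26085 × 0.46193 = 0.1205 m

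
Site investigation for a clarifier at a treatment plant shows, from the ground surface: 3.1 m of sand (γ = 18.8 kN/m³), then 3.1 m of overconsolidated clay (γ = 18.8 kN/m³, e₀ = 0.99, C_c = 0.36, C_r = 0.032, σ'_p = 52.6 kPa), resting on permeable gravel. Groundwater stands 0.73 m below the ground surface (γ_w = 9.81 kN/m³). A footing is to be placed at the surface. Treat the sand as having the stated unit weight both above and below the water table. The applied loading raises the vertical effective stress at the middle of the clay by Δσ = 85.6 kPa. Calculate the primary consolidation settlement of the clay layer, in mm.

Mid-depth of clay below the ground surface: z = 3.1 + 3.1/2 = 4.65 m.
Total vertical stress at mid-clay: σ_v = 18.8×3.1 + 18.8×1.55 = 87.42 kPa.
Pore pressure: u = 9.81×(4.65 − 0.73) = 38.455 kPa.
Initial effective stress: σ'_0 = σ_v − u = 87.42 − 38.455 = 48.965 kPa.
Final effective stress: σ'_f = 48.965 + 85.6 = 134.56 kPa.
σ'_f = 134.56 > σ'_p = 52.6 kPa, so the stress path crosses the preconsolidation pressure — recompression up to σ'_p, then virgin compression beyond:
S_c = H/(1+e₀)·[C_r·log₁₀(σ'_p/σ'_0) + C_c·log₁₀(σ'_f/σ'_p)]
    = 3.1/1.99 × [0.032×log₁₀(52.6/48.965) + 0.36×log₁₀(134.56/52.6)]
    = 1.5578 × [0.0009952 + 0.14685] = 0.2303 m

S_c ≈ 230 mm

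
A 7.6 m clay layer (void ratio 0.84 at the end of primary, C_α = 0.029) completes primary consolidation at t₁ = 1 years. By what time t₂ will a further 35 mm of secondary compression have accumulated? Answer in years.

S_s = C_α·H/(1+e_p)·log₁₀(t₂/t₁) ⇒ log₁₀(t₂/t₁) = S_s·(1+e_p)/(C_α·H).
log₁₀(t₂/t₁) = 0.035 × (1+0.84) / (0.029×7.6) = 0.2922
t₂ = t₁ × 10^0.2922 = 1 × 1.96 = 1.96 years

t₂ ≈ 1.96 years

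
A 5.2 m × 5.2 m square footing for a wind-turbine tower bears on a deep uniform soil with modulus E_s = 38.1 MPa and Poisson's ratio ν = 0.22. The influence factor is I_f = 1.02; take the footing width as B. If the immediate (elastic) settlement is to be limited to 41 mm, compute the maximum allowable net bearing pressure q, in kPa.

E_s = 38.1 MPa = 38100 kPa.
S_e = q·B·(1−ν²)/E_s · I_f  ⇒  q = S_e·E_s / (B·(1−ν²)·I_f).
q = 0.041 × 38100 / (5.2 × 0.9516 × 1.02) = 309.5 kPa

q ≈ 309 kPa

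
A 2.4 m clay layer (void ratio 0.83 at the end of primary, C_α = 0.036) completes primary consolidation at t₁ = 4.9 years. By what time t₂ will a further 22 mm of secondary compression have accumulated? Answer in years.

S_s = C_α·H/(1+e_p)·log₁₀(t₂/t₁) ⇒ log₁₀(t₂/t₁) = S_s·(1+e_p)/(C_α·H).
log₁₀(t₂/t₁) = 0.022 × (1+0.83) / (0.036×2.4) = 0.466
t₂ = t₁ × 10^0.466 = 4.9 × 2.924 = 14.33 years

t₂ ≈ 14.3 years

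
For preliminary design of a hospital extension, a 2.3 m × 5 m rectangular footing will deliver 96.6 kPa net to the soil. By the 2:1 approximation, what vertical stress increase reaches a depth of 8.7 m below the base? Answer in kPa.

By the 2:1 method the load spreads at 1 horizontal : 2 vertical, so at depth z the loaded area has grown by z in each plan dimension:
Δσ = qBL/((B+z)(L+z)) = 96.6×2.3×5/((2.3+8.7)(5+8.7)) = 7.3716 kPa

Δσ_z ≈ 7.37 kPa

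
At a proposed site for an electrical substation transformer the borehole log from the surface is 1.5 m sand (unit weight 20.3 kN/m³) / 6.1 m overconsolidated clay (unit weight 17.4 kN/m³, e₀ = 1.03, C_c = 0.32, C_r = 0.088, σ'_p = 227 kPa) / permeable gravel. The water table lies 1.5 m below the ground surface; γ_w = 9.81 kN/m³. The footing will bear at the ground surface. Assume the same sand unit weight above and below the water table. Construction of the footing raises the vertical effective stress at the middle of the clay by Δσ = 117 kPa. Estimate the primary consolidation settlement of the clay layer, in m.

S_c ≈ 0.133 m

Mid-depth of clay below the ground surface: z = 1.5 + 6.1/2 = 4.55 m.
Total vertical stress at mid-clay: σ_v = 20.3×1.5 + 17.4×3.05 = 83.52 kPa.
Pore pressure: u = 9.81×(4.55 − 1.5) = 29.921 kPa.
Initial effective stress: σ'_0 = σ_v − u = 83.52 − 29.921 = 53.599 kPa.
Final effective stress: σ'_f = 53.599 + 117 = 170.6 kPa.
σ'_f = 170.6 ≤ σ'_p = 227 kPa, so the clay remains overconsolidated and only the recompression index applies:
S_c = C_r·H/(1+e₀)·log₁₀(σ'_f/σ'_0) = 0.088×6.1/2.03×log₁₀(170.6/53.599)
    = 0.26443 × 0.50282 = 0.133 m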